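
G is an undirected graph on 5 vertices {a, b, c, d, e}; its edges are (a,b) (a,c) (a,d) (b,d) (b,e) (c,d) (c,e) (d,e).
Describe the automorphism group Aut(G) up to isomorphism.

Vertex d is the unique vertex of degree 4; the remaining 4 vertices each have degree 3 and induce a cycle, so G is the wheel on 5 vertices with hub d. With the hub fixed, the remaining symmetry is that of the rim cycle C_4, giving the dihedral group D_4.

D_4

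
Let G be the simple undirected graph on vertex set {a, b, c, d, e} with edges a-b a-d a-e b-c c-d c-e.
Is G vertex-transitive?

Automorphisms preserve degree, but G has vertices of degree 2 and vertices of degree 3; no automorphism maps one to the other, so G is not vertex-transitive.

No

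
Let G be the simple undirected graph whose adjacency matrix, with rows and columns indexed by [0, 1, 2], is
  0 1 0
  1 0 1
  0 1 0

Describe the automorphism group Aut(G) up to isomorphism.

Z_2

The degree sequence is [1, 2, 1]; the two degree-1 vertices 0 and 2 are the ends of a path, so G = P_3. A path has exactly one nontrivial symmetry — reversal — giving Aut(G) of order 2.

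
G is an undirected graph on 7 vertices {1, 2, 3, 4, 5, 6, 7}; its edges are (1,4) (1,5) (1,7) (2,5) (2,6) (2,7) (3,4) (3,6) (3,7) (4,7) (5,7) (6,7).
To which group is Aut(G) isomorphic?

Vertex 7 is the unique vertex of degree 6; the remaining 6 vertices each have degree 3 and induce a cycle, so G is the wheel on 7 vertices with hub 7. With the hub fixed, the remaining symmetry is that of the rim cycle C_6, giving the dihedral group D_6.

D_6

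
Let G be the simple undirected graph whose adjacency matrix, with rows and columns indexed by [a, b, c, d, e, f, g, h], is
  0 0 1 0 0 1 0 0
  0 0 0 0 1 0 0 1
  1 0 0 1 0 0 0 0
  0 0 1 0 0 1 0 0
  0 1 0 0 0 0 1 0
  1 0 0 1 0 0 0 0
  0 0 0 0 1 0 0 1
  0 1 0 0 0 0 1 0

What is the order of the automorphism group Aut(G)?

G has two connected components, {b, e, g, h} and {a, c, d, f}; each is 2-regular, so G = C_4 ⊔ C_4. With two isomorphic components, Aut(G) = Aut(C_4) ≀ S_2 = (D_4 × D_4) ⋊ Z_2: permute each cycle by D_4, then optionally swap the two cycles. Order 2·(2·4)² = 128.

128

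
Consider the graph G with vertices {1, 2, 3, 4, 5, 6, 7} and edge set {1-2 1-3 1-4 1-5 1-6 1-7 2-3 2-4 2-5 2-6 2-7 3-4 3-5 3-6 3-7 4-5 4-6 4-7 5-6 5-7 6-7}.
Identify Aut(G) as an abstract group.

All 7 vertices are pairwise adjacent: G = K_7. Every bijection on the vertex set is an automorphism of K_7; hence Aut(K_7) ≅ S_7, order 5040.

S_7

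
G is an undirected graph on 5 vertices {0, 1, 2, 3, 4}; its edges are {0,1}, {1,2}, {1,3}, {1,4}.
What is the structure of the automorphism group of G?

Vertex 1 has degree 4 and every other vertex has degree 1, so G is the star K_{1,4} with centre 1. The 4 leaves are pairwise interchangeable while the centre is fixed, giving Aut(G) = S_4.

the symmetric group on 4 letters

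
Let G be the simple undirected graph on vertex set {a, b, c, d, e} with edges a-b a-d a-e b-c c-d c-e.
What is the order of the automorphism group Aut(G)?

The vertices split by degree into {a, c} (degree 3) and {b, d, e} (degree 2); every edge runs between the two parts, so G is the complete bipartite graph K_{2,3}. The parts have unequal sizes, so no automorphism swaps them; each part is permuted independently, giving S_3 × S_2 of order 3!·2! = 12.

12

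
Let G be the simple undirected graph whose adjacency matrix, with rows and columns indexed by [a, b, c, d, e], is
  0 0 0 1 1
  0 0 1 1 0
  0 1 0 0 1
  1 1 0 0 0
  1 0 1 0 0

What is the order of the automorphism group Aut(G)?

10

G is 2-regular and connected on 5 vertices, i.e. the cycle C_5. C_5 has 5 rotations and 5 reflections, so Aut(C_5) ≅ D_5 of order 10.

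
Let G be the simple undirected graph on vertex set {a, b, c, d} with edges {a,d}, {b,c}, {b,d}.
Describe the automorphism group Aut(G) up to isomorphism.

Z_2

The degree sequence is [1, 2, 1, 2]; the two degree-1 vertices a and c are the ends of a path, so G = P_4. The only nontrivial automorphism of a path is the end-to-end reflection, so Aut(G) ≅ Z_2.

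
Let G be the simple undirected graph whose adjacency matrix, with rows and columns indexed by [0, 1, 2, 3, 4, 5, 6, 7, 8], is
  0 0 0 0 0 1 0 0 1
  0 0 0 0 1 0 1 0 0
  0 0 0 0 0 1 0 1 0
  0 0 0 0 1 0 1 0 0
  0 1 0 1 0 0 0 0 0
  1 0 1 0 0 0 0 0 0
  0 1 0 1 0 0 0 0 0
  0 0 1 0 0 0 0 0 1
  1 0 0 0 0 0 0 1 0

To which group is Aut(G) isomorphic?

D_5 × D_4

G has two connected components, {0, 2, 5, 7, 8} and {1, 3, 4, 6}; each is 2-regular, so G = C_5 ⊔ C_4. No automorphism exchanges components of different sizes, hence Aut(G) is the direct product D_5 × D_4, order 80.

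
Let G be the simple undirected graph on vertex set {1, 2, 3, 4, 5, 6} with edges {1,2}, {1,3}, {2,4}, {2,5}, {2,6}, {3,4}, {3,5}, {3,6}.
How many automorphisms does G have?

The vertices split by degree into {2, 3} (degree 4) and {1, 4, 5, 6} (degree 2); every edge runs between the two parts, so G is the complete bipartite graph K_{2,4}. The parts have unequal sizes, so no automorphism swaps them; each part is permuted independently, giving S_4 × S_2 of order 4!·2! = 48.

48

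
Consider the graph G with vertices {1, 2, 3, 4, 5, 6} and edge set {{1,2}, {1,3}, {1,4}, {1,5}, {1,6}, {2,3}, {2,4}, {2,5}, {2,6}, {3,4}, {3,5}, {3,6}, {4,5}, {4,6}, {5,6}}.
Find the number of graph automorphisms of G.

720

Every vertex has degree 5, so G is the complete graph K_6. Any permutation of the 6 vertices preserves K_6, so Aut(K_6) = S_6 of order 6! = 720.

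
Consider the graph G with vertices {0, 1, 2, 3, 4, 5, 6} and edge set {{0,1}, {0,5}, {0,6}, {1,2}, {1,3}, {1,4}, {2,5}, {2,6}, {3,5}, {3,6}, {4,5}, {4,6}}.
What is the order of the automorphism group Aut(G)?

144

The vertices split by degree into {1, 5, 6} (degree 4) and {0, 2, 3, 4} (degree 3); every edge runs between the two parts, so G is the complete bipartite graph K_{3,4}. Automorphisms preserve the bipartition setwise (since the parts differ in size) and act as S_3 × S_4 within it; |Aut| = 144.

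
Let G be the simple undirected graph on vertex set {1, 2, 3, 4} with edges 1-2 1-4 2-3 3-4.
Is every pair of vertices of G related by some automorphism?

G is 2-regular and bipartite with parts {2, 4} and {1, 3} (each part is independent and every cross-pair is an edge), so G = K_{2,2}. Aut(K_{2,2}) is the wreath product S_2 ≀ Z_2: permute within each part, then optionally swap the parts; |Aut| = 2·(2!)² = 8. This group acts transitively on the 4 vertices.

Yes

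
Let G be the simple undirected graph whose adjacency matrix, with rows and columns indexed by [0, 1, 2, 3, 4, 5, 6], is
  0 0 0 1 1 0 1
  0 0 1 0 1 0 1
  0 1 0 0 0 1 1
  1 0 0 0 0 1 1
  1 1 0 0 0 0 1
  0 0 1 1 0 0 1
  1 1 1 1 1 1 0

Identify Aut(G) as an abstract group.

Vertex 6 is the unique vertex of degree 6; the remaining 6 vertices each have degree 3 and induce a cycle, so G is the wheel on 7 vertices with hub 6. Every automorphism fixes the hub and acts on the rim 6-cycle, so Aut(G) ≅ Aut(C_6) = D_6 of order 12.

the dihedral group of order 12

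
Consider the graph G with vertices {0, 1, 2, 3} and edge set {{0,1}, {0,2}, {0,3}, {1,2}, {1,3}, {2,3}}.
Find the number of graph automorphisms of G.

All 4 vertices are pairwise adjacent: G = K_4. Any permutation of the 4 vertices preserves K_4, so Aut(K_4) = S_4 of order 4! = 24.

24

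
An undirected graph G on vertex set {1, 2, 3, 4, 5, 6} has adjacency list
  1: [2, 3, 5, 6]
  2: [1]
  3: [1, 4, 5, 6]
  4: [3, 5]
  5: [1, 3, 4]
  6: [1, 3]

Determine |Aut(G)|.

Degrees alone do not determine every vertex (e.g. 1 and 3 both have degree 4), but their neighbour-degree multisets differ: N(1) has degrees [1, 2, 3, 4] while N(3) has degrees [2, 2, 3, 4]. Repeating this refinement separates all vertices, so the only automorphism is the identity.

1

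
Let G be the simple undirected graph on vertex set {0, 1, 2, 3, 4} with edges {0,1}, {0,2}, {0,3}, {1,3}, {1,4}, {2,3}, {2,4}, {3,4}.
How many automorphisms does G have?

Vertex 3 is the unique vertex of degree 4; the remaining 4 vertices each have degree 3 and induce a cycle, so G is the wheel on 5 vertices with hub 3. With the hub fixed, the remaining symmetry is that of the rim cycle C_4, giving the dihedral group D_4.

8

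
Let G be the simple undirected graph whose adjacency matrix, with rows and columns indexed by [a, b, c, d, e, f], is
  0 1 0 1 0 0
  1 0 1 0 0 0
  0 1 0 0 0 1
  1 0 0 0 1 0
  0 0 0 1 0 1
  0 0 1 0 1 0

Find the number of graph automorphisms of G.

12

Every vertex has degree 2 and the graph is connected, so G is the 6-cycle C_6. The automorphisms of the 6-cycle are exactly the symmetries of a regular 6-gon: the dihedral group D_6, |D_6| = 12.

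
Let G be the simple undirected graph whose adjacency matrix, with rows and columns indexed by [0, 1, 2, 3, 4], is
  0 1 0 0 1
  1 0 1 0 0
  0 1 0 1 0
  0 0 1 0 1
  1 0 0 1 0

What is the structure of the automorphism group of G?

the dihedral group of order 10

G is 2-regular and connected on 5 vertices, i.e. the cycle C_5. The automorphisms of the 5-cycle are exactly the symmetries of a regular 5-gon: the dihedral group D_5, |D_5| = 10.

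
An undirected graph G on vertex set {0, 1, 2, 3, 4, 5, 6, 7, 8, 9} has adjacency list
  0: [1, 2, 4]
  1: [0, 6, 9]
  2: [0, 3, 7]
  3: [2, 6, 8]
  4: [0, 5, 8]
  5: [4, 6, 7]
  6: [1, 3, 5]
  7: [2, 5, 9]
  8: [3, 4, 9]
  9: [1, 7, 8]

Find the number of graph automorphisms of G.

120

G is 3-regular on 10 vertices with no triangles and no 4-cycles (girth 5): this is the Petersen graph. It is a classical fact that the Petersen graph has automorphism group S_5 (order 120), arising from its description as the Kneser graph K(5,2).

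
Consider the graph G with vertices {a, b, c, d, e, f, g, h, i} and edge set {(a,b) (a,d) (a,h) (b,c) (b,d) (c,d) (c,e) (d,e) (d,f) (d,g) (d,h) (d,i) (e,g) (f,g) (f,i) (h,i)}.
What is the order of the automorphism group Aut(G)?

16

Vertex d is the unique vertex of degree 8; the remaining 8 vertices each have degree 3 and induce a cycle, so G is the wheel on 9 vertices with hub d. Every automorphism fixes the hub and acts on the rim 8-cycle, so Aut(G) ≅ Aut(C_8) = D_8 of order 16.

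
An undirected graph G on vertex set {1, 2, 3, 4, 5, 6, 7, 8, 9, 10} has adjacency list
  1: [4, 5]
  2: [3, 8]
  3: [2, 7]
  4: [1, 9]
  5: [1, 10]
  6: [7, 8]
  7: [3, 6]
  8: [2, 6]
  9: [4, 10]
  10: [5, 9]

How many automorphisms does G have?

200

G has two connected components, {1, 4, 5, 9, 10} and {2, 3, 6, 7, 8}; each is 2-regular, so G = C_5 ⊔ C_5. Aut of a disjoint union of two copies of C_5 is the wreath product D_5 ≀ Z_2, of order 2·10² = 200.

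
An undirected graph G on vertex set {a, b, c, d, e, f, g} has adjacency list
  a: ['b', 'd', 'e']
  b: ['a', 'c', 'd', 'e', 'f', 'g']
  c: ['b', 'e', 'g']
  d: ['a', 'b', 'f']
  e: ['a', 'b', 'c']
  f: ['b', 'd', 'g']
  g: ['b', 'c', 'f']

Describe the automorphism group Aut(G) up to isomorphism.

D_6

Vertex b is the unique vertex of degree 6; the remaining 6 vertices each have degree 3 and induce a cycle, so G is the wheel on 7 vertices with hub b. Every automorphism fixes the hub and acts on the rim 6-cycle, so Aut(G) ≅ Aut(C_6) = D_6 of order 12.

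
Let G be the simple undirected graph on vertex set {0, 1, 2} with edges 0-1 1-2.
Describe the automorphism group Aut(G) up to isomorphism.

The degree sequence is [1, 2, 1]; the two degree-1 vertices 0 and 2 are the ends of a path, so G = P_3. The only nontrivial automorphism of a path is the end-to-end reflection, so Aut(G) ≅ Z_2.

Z_2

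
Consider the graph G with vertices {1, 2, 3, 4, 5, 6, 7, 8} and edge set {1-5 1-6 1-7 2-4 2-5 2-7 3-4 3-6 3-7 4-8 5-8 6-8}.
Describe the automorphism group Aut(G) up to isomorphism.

Z_2^3 ⋊ S_3

G is 3-regular and bipartite on 2^3 = 8 vertices with girth 4; it is the hypercube graph Q_3. Aut(Q_3) consists of the signed permutations of the 3 coordinate axes: 3! permutations times 2^3 sign flips, so |Aut| = 2^3·3! = 48.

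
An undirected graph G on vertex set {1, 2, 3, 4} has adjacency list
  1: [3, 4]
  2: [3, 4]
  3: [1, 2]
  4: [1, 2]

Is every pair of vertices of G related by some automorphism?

Yes

G is 2-regular and bipartite on 2^2 = 4 vertices with girth 4; it is the hypercube graph Q_2. Aut(Q_2) consists of the signed permutations of the 2 coordinate axes: 2! permutations times 2^2 sign flips, so |Aut| = 2^2·2! = 8. Under this action every vertex can be carried to every other, so G is vertex-transitive.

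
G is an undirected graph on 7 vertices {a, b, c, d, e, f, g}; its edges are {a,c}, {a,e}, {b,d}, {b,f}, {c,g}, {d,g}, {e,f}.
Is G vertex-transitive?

Every vertex has degree 2 and the graph is connected, so G is the 7-cycle C_7. The automorphisms of the 7-cycle are exactly the symmetries of a regular 7-gon: the dihedral group D_7, |D_7| = 14. Under this action every vertex can be carried to every other, so G is vertex-transitive.

Yes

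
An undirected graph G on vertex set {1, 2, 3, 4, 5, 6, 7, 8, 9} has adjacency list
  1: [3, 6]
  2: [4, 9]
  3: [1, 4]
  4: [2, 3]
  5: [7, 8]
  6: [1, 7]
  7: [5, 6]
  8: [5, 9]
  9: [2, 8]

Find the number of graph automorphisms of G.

G is 2-regular and connected on 9 vertices, i.e. the cycle C_9. C_9 has 9 rotations and 9 reflections, so Aut(C_9) ≅ D_9 of order 18.

18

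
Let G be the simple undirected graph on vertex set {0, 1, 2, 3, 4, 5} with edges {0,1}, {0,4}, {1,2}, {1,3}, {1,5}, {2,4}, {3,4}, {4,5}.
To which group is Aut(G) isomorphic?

The vertices split by degree into {1, 4} (degree 4) and {0, 2, 3, 5} (degree 2); every edge runs between the two parts, so G is the complete bipartite graph K_{2,4}. The parts have unequal sizes, so no automorphism swaps them; each part is permuted independently, giving S_4 × S_2 of order 4!·2! = 48.

S_4 × S_2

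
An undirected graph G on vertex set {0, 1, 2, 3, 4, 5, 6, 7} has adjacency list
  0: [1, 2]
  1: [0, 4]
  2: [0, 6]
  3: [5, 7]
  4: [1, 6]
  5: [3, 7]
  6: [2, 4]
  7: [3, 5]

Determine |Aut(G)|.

G has two connected components, {0, 1, 2, 4, 6} and {3, 5, 7}; each is 2-regular, so G = C_5 ⊔ C_3. The components are non-isomorphic (different sizes), so Aut(G) = Aut(C_5) × Aut(C_3) = D_5 × D_3 of order 10·6 = 60.

60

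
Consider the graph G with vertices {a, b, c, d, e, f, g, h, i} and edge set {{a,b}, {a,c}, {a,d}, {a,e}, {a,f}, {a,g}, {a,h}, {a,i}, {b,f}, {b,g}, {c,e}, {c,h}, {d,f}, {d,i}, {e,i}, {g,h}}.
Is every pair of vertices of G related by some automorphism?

Vertex a is the only vertex of degree 8, so every automorphism fixes it; G is not vertex-transitive.

No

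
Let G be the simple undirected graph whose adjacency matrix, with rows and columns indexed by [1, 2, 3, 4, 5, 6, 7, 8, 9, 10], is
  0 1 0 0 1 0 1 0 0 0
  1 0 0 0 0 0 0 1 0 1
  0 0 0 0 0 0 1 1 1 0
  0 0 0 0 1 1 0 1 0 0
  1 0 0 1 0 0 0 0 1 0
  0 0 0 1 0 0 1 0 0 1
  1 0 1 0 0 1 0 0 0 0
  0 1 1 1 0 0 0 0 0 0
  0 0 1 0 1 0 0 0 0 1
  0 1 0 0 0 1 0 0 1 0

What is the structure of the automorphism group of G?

G is 3-regular on 10 vertices with no triangles and no 4-cycles (girth 5): this is the Petersen graph. It is a classical fact that the Petersen graph has automorphism group S_5 (order 120), arising from its description as the Kneser graph K(5,2).

S_5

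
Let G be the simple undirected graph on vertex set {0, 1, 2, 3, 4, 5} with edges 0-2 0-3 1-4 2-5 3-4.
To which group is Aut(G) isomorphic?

Z_2

The degree sequence is [2, 1, 2, 2, 2, 1]; the two degree-1 vertices 1 and 5 are the ends of a path, so G = P_6. A path has exactly one nontrivial symmetry — reversal — giving Aut(G) of order 2.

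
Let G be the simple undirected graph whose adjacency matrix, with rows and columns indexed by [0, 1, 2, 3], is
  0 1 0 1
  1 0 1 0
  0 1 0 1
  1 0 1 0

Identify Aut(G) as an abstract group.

D_4

G is 2-regular and bipartite on 2^2 = 4 vertices with girth 4; it is the hypercube graph Q_2. Aut(Q_2) consists of the signed permutations of the 2 coordinate axes: 2! permutations times 2^2 sign flips, so |Aut| = 2^2·2! = 8.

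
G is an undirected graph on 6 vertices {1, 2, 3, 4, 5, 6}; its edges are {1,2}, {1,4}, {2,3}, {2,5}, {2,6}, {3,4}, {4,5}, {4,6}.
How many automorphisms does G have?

The vertices split by degree into {2, 4} (degree 4) and {1, 3, 5, 6} (degree 2); every edge runs between the two parts, so G is the complete bipartite graph K_{2,4}. Automorphisms preserve the bipartition setwise (since the parts differ in size) and act as S_4 × S_2 within it; |Aut| = 48.

48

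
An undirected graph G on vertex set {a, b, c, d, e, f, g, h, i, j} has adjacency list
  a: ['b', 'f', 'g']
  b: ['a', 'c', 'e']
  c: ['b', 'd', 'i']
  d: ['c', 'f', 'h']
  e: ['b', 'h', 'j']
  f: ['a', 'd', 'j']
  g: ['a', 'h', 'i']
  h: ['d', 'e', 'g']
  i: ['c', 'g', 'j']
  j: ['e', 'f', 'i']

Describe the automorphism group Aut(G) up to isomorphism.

the symmetric group S_5

G is 3-regular on 10 vertices with no triangles and no 4-cycles (girth 5): this is the Petersen graph. It is a classical fact that the Petersen graph has automorphism group S_5 (order 120), arising from its description as the Kneser graph K(5,2).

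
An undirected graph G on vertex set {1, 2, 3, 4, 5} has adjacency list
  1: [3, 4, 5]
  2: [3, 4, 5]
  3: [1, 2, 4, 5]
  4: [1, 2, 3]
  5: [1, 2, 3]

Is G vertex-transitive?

No

Vertex 3 is the only vertex of degree 4, so every automorphism fixes it; G is not vertex-transitive.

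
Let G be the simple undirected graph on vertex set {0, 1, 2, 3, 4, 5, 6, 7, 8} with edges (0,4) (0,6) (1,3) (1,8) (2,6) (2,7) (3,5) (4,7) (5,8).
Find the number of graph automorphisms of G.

80

G has two connected components, {0, 2, 4, 6, 7} and {1, 3, 5, 8}; each is 2-regular, so G = C_5 ⊔ C_4. The components are non-isomorphic (different sizes), so Aut(G) = Aut(C_5) × Aut(C_4) = D_5 × D_4 of order 10·8 = 80.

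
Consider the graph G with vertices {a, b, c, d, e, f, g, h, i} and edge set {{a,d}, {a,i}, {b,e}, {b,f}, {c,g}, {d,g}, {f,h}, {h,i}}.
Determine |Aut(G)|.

2

The degree sequence is [2, 2, 1, 2, 1, 2, 2, 2, 2]; the two degree-1 vertices c and e are the ends of a path, so G = P_9. The only nontrivial automorphism of a path is the end-to-end reflection, so Aut(G) ≅ Z_2.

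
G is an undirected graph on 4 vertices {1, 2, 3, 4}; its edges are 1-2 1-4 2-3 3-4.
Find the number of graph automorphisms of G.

G is 2-regular and bipartite on 2^2 = 4 vertices with girth 4; it is the hypercube graph Q_2. Aut(Q_2) consists of the signed permutations of the 2 coordinate axes: 2! permutations times 2^2 sign flips, so |Aut| = 2^2·2! = 8.

8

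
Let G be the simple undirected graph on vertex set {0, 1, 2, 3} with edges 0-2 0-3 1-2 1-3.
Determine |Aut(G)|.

G is 2-regular and bipartite with parts {0, 1} and {2, 3} (each part is independent and every cross-pair is an edge), so G = K_{2,2}. Aut(K_{2,2}) is the wreath product S_2 ≀ Z_2: permute within each part, then optionally swap the parts; |Aut| = 2·(2!)² = 8.

8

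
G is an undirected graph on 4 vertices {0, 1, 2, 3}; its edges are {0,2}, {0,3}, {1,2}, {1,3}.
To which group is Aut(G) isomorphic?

the dihedral group of order 8

G is 2-regular and connected on 4 vertices, i.e. the cycle C_4. The automorphisms of the 4-cycle are exactly the symmetries of a regular 4-gon: the dihedral group D_4, |D_4| = 8.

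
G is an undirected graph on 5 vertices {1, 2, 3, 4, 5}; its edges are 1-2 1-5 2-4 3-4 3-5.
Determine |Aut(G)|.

Every vertex has degree 2 and the graph is connected, so G is the 5-cycle C_5. The automorphisms of the 5-cycle are exactly the symmetries of a regular 5-gon: the dihedral group D_5, |D_5| = 10.

10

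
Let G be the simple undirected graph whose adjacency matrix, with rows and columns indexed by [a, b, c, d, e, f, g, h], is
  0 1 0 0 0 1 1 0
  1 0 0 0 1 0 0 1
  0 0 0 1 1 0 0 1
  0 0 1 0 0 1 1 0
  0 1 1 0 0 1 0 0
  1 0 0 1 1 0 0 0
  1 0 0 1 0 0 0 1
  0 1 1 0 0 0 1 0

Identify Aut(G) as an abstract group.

G is 3-regular and bipartite on 2^3 = 8 vertices with girth 4; it is the hypercube graph Q_3. The symmetry group of the 3-cube is the hyperoctahedral group B_3 = Z_2 ≀ S_3, of order 2^3·3! = 48.

Z_2^3 ⋊ S_3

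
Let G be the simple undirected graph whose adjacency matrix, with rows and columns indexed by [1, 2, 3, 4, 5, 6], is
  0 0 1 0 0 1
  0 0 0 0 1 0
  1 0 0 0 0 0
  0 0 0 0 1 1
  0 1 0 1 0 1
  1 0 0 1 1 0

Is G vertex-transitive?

No

Automorphisms preserve degree, but G has vertices of degree 1 and vertices of degree 3; no automorphism maps one to the other, so G is not vertex-transitive.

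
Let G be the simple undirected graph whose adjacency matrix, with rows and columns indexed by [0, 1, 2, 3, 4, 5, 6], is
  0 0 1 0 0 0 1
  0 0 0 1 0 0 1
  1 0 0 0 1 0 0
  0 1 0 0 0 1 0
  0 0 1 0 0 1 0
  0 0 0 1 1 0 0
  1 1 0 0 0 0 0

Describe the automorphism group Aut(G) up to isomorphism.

G is 2-regular and connected on 7 vertices, i.e. the cycle C_7. C_7 has 7 rotations and 7 reflections, so Aut(C_7) ≅ D_7 of order 14.

the dihedral group of order 14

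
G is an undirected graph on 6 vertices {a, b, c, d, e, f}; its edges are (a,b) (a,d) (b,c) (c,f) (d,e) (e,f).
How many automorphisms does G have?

12

G is 2-regular and connected on 6 vertices, i.e. the cycle C_6. C_6 has 6 rotations and 6 reflections, so Aut(C_6) ≅ D_6 of order 12.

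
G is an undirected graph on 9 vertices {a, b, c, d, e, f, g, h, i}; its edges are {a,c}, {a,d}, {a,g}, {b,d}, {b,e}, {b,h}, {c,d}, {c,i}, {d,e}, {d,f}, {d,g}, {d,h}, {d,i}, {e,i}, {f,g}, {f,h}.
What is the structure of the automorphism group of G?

D_8

Vertex d is the unique vertex of degree 8; the remaining 8 vertices each have degree 3 and induce a cycle, so G is the wheel on 9 vertices with hub d. With the hub fixed, the remaining symmetry is that of the rim cycle C_8, giving the dihedral group D_8.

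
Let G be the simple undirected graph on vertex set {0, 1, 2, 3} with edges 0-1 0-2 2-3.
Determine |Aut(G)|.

The degree sequence is [2, 1, 2, 1]; the two degree-1 vertices 1 and 3 are the ends of a path, so G = P_4. A path has exactly one nontrivial symmetry — reversal — giving Aut(G) of order 2.

2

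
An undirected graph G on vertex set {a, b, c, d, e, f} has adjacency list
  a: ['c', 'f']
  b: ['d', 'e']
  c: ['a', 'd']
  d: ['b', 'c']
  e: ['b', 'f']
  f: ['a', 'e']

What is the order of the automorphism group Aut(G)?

G is 2-regular and connected on 6 vertices, i.e. the cycle C_6. The automorphisms of the 6-cycle are exactly the symmetries of a regular 6-gon: the dihedral group D_6, |D_6| = 12.

12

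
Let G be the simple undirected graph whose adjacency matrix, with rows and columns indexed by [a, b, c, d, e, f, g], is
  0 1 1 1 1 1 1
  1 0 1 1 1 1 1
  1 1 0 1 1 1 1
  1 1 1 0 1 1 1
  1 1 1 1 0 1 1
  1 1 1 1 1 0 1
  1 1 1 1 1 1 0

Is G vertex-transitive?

Every vertex has degree 6, so G is the complete graph K_7. Every bijection on the vertex set is an automorphism of K_7; hence Aut(K_7) ≅ S_7, order 5040. This group acts transitively on the 7 vertices.

Yes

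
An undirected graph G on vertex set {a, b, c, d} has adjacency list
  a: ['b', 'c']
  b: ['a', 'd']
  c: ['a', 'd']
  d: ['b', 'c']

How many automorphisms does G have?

8

G is 2-regular and bipartite with parts {a, d} and {b, c} (each part is independent and every cross-pair is an edge), so G = K_{2,2}. Each part can be permuted independently (S_2 × S_2) and the two equal-size parts can also be swapped, giving (S_2 × S_2) ⋊ Z_2 of order 2·(2!)² = 8.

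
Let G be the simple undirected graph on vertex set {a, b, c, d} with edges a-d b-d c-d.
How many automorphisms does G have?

6

Vertex d has degree 3 and every other vertex has degree 1, so G is the star K_{1,3} with centre d. Any automorphism fixes the centre and permutes the 3 leaves freely, so Aut(G) ≅ S_3 of order 3! = 6.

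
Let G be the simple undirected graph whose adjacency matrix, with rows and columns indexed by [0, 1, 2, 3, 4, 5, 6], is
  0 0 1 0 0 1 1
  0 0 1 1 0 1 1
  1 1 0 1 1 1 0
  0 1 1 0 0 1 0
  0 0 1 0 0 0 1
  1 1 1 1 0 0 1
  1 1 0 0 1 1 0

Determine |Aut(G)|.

The degree sequence is [3, 4, 5, 3, 2, 5, 4]. Checking the degree-preserving permutations of the vertex set shows that none except the identity preserves every edge, so Aut(G) is trivial.

1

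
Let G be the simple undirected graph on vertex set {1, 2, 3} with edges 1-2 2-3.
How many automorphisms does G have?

2

The degree sequence is [1, 2, 1]; the two degree-1 vertices 1 and 3 are the ends of a path, so G = P_3. A path has exactly one nontrivial symmetry — reversal — giving Aut(G) of order 2.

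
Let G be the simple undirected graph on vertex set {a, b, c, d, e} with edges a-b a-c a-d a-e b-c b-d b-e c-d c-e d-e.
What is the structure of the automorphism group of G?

the symmetric group on 5 letters

Every vertex has degree 4, so G is the complete graph K_5. Any permutation of the 5 vertices preserves K_5, so Aut(K_5) = S_5 of order 5! = 120.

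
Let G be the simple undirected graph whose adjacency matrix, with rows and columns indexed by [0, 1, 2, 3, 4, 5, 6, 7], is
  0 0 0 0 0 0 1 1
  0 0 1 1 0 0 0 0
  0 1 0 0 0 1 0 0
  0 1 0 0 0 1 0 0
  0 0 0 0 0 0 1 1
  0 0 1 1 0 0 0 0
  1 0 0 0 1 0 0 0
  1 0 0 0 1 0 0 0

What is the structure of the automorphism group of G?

D_4 ≀ Z_2

G has two connected components, {0, 4, 6, 7} and {1, 2, 3, 5}; each is 2-regular, so G = C_4 ⊔ C_4. Aut of a disjoint union of two copies of C_4 is the wreath product D_4 ≀ Z_2, of order 2·8² = 128.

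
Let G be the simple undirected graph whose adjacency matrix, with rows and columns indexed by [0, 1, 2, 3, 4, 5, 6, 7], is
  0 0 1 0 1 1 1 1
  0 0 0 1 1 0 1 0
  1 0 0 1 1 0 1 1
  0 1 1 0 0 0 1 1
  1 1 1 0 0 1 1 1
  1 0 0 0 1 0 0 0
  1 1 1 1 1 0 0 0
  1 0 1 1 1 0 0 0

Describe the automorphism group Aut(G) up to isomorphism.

{e}

Degrees alone do not determine every vertex (e.g. 0 and 2 both have degree 5), but their neighbour-degree multisets differ: N(0) has degrees [2, 4, 5, 5, 6] while N(2) has degrees [4, 4, 5, 5, 6]. Repeating this refinement separates all vertices, so the only automorphism is the identity.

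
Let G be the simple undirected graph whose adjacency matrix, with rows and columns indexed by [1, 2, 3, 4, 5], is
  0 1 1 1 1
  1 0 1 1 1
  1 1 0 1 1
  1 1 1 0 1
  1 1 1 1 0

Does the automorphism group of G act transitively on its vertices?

All 5 vertices are pairwise adjacent: G = K_5. Every bijection on the vertex set is an automorphism of K_5; hence Aut(K_5) ≅ S_5, order 120. Under this action every vertex can be carried to every other, so G is vertex-transitive.

Yes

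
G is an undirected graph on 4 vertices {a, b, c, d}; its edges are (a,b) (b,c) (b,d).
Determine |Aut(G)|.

Vertex b has degree 3 and every other vertex has degree 1, so G is the star K_{1,3} with centre b. Any automorphism fixes the centre and permutes the 3 leaves freely, so Aut(G) ≅ S_3 of order 3! = 6.

6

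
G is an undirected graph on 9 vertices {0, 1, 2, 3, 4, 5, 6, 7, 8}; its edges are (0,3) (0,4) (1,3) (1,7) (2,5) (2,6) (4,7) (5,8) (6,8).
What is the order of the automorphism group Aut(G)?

G has two connected components, {0, 1, 3, 4, 7} and {2, 5, 6, 8}; each is 2-regular, so G = C_5 ⊔ C_4. No automorphism exchanges components of different sizes, hence Aut(G) is the direct product D_5 × D_4, order 80.

80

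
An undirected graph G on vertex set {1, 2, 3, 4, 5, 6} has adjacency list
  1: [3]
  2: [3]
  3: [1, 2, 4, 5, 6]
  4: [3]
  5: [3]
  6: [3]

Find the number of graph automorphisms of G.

Vertex 3 has degree 5 and every other vertex has degree 1, so G is the star K_{1,5} with centre 3. The 5 leaves are pairwise interchangeable while the centre is fixed, giving Aut(G) = S_5.

120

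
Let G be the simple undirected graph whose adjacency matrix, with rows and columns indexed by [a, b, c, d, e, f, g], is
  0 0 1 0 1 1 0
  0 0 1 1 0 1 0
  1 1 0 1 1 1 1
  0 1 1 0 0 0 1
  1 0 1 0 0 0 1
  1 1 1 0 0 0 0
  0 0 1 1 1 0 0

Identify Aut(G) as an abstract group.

D_6

Vertex c is the unique vertex of degree 6; the remaining 6 vertices each have degree 3 and induce a cycle, so G is the wheel on 7 vertices with hub c. With the hub fixed, the remaining symmetry is that of the rim cycle C_6, giving the dihedral group D_6.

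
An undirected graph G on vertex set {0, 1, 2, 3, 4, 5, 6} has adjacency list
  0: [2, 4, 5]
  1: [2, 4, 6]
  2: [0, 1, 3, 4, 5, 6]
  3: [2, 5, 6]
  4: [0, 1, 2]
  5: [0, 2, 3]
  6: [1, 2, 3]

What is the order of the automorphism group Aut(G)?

Vertex 2 is the unique vertex of degree 6; the remaining 6 vertices each have degree 3 and induce a cycle, so G is the wheel on 7 vertices with hub 2. Every automorphism fixes the hub and acts on the rim 6-cycle, so Aut(G) ≅ Aut(C_6) = D_6 of order 12.

12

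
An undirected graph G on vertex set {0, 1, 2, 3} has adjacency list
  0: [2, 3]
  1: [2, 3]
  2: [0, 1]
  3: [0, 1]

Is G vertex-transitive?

Yes

Every vertex has degree 2 and the graph is connected, so G is the 4-cycle C_4. The automorphisms of the 4-cycle are exactly the symmetries of a regular 4-gon: the dihedral group D_4, |D_4| = 8. Under this action every vertex can be carried to every other, so G is vertex-transitive.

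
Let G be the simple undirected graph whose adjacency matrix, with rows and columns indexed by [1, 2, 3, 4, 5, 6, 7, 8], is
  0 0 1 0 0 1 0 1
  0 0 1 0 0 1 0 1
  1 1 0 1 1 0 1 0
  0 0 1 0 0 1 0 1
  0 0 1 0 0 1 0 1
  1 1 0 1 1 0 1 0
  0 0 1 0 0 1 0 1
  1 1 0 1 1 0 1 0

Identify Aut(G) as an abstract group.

The vertices split by degree into {3, 6, 8} (degree 5) and {1, 2, 4, 5, 7} (degree 3); every edge runs between the two parts, so G is the complete bipartite graph K_{3,5}. Automorphisms preserve the bipartition setwise (since the parts differ in size) and act as S_5 × S_3 within it; |Aut| = 720.

S_5 × S_3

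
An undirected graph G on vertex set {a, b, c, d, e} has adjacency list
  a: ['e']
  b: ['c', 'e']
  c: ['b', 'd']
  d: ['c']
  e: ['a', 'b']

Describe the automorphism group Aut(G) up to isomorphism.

Z_2

The degree sequence is [1, 2, 2, 1, 2]; the two degree-1 vertices a and d are the ends of a path, so G = P_5. A path has exactly one nontrivial symmetry — reversal — giving Aut(G) of order 2.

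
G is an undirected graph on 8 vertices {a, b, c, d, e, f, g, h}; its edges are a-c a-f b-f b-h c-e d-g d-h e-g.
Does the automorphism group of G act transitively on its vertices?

Yes

G is 2-regular and connected on 8 vertices, i.e. the cycle C_8. C_8 has 8 rotations and 8 reflections, so Aut(C_8) ≅ D_8 of order 16. This group acts transitively on the 8 vertices.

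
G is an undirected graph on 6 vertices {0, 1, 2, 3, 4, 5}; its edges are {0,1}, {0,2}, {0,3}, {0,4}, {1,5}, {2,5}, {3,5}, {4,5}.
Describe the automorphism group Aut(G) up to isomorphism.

S_2 × S_4

The vertices split by degree into {0, 5} (degree 4) and {1, 2, 3, 4} (degree 2); every edge runs between the two parts, so G is the complete bipartite graph K_{2,4}. Automorphisms preserve the bipartition setwise (since the parts differ in size) and act as S_2 × S_4 within it; |Aut| = 48.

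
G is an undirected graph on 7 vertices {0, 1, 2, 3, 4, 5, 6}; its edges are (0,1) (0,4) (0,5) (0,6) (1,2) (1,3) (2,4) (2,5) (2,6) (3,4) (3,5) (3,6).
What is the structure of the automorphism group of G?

The vertices split by degree into {0, 2, 3} (degree 4) and {1, 4, 5, 6} (degree 3); every edge runs between the two parts, so G is the complete bipartite graph K_{3,4}. The parts have unequal sizes, so no automorphism swaps them; each part is permuted independently, giving S_3 × S_4 of order 3!·4! = 144.

S_3 × S_4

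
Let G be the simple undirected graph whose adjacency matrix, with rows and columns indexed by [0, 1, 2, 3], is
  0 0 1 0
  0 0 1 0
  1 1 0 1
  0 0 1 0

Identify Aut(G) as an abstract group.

Vertex 2 has degree 3 and every other vertex has degree 1, so G is the star K_{1,3} with centre 2. Any automorphism fixes the centre and permutes the 3 leaves freely, so Aut(G) ≅ S_3 of order 3! = 6.

S_3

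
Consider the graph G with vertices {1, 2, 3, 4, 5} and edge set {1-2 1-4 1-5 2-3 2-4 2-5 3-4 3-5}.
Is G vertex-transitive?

No

Vertex 2 is the only vertex of degree 4, so every automorphism fixes it; G is not vertex-transitive.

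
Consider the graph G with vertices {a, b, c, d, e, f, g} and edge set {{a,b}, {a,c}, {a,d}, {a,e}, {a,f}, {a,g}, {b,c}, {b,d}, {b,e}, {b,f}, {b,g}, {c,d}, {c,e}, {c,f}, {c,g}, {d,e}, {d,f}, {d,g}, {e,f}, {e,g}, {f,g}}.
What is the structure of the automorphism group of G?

the symmetric group on 7 letters

Every vertex has degree 6, so G is the complete graph K_7. Any permutation of the 7 vertices preserves K_7, so Aut(K_7) = S_7 of order 7! = 5040.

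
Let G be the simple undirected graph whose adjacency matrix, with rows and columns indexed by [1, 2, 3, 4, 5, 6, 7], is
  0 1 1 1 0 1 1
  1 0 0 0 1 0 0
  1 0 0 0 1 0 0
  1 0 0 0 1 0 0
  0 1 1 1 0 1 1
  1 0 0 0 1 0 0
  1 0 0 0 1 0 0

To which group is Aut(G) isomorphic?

S_5 × S_2

The vertices split by degree into {1, 5} (degree 5) and {2, 3, 4, 6, 7} (degree 2); every edge runs between the two parts, so G is the complete bipartite graph K_{2,5}. The parts have unequal sizes, so no automorphism swaps them; each part is permuted independently, giving S_5 × S_2 of order 5!·2! = 240.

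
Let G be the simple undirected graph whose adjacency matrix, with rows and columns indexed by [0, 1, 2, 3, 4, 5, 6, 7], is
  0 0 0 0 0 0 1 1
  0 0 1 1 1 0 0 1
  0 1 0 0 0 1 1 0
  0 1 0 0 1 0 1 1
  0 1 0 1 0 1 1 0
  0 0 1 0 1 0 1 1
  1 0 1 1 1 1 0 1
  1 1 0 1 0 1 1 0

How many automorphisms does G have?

Degrees alone do not determine every vertex (e.g. 1 and 3 both have degree 4), but their neighbour-degree multisets differ: N(1) has degrees [3, 4, 4, 5] while N(3) has degrees [4, 4, 5, 6]. Repeating this refinement separates all vertices, so the only automorphism is the identity.

1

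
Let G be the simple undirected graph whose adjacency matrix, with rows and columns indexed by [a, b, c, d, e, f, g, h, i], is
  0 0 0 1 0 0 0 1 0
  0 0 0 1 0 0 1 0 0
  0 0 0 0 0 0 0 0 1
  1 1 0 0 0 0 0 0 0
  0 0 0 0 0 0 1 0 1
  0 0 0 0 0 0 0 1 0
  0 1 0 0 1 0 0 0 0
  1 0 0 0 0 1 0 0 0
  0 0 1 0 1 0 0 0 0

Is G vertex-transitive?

No

Automorphisms preserve degree, but G has vertices of degree 1 and vertices of degree 2; no automorphism maps one to the other, so G is not vertex-transitive.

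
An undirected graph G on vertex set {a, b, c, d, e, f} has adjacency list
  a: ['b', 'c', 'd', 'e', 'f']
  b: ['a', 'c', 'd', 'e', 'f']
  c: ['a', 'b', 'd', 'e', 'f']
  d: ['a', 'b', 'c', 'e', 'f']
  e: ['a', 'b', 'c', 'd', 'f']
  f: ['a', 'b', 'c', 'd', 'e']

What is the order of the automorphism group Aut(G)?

720

Every vertex has degree 5, so G is the complete graph K_6. Any permutation of the 6 vertices preserves K_6, so Aut(K_6) = S_6 of order 6! = 720.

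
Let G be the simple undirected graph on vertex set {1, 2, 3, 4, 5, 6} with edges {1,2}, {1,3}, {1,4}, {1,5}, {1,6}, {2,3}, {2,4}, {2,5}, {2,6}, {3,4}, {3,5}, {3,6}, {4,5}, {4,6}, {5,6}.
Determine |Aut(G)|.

720

Every vertex has degree 5, so G is the complete graph K_6. Every bijection on the vertex set is an automorphism of K_6; hence Aut(K_6) ≅ S_6, order 720.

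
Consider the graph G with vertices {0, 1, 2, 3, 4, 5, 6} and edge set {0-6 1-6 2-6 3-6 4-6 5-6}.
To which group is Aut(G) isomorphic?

Vertex 6 has degree 6 and every other vertex has degree 1, so G is the star K_{1,6} with centre 6. Any automorphism fixes the centre and permutes the 6 leaves freely, so Aut(G) ≅ S_6 of order 6! = 720.

S_6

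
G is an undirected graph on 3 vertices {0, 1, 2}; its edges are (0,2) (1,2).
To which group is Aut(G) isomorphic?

The degree sequence is [1, 1, 2]; the two degree-1 vertices 0 and 1 are the ends of a path, so G = P_3. The only nontrivial automorphism of a path is the end-to-end reflection, so Aut(G) ≅ Z_2.

the cyclic group of order 2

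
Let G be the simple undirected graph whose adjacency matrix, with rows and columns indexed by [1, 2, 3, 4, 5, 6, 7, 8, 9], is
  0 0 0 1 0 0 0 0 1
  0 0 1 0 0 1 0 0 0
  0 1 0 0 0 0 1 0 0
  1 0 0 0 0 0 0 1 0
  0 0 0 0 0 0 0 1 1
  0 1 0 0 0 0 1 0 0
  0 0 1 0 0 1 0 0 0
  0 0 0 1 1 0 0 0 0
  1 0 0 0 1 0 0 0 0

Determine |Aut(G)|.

G has two connected components, {1, 4, 5, 8, 9} and {2, 3, 6, 7}; each is 2-regular, so G = C_5 ⊔ C_4. The components are non-isomorphic (different sizes), so Aut(G) = Aut(C_5) × Aut(C_4) = D_5 × D_4 of order 10·8 = 80.

80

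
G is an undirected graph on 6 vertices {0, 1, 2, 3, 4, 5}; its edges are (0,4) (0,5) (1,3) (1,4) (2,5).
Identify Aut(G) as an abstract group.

the cyclic group of order 2

The degree sequence is [2, 2, 1, 1, 2, 2]; the two degree-1 vertices 2 and 3 are the ends of a path, so G = P_6. A path has exactly one nontrivial symmetry — reversal — giving Aut(G) of order 2.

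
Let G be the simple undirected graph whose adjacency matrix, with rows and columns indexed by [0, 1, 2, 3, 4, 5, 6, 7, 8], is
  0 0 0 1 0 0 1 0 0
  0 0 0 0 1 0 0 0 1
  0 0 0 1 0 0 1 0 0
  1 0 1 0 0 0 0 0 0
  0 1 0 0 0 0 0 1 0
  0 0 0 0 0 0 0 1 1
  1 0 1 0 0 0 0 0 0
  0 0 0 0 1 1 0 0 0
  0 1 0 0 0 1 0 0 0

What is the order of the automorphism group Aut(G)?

G has two connected components, {1, 4, 5, 7, 8} and {0, 2, 3, 6}; each is 2-regular, so G = C_5 ⊔ C_4. The components are non-isomorphic (different sizes), so Aut(G) = Aut(C_4) × Aut(C_5) = D_4 × D_5 of order 8·10 = 80.

80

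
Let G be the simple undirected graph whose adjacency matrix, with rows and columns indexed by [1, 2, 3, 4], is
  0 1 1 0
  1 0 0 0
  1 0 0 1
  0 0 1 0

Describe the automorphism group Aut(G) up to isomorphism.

The degree sequence is [2, 1, 2, 1]; the two degree-1 vertices 2 and 4 are the ends of a path, so G = P_4. The only nontrivial automorphism of a path is the end-to-end reflection, so Aut(G) ≅ Z_2.

C_2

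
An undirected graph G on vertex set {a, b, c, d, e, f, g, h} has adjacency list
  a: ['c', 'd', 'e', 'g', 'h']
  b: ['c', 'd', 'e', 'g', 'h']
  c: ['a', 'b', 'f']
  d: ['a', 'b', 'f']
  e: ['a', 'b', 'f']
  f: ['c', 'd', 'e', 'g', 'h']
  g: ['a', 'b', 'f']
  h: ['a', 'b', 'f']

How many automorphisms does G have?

720

The vertices split by degree into {a, b, f} (degree 5) and {c, d, e, g, h} (degree 3); every edge runs between the two parts, so G is the complete bipartite graph K_{3,5}. Automorphisms preserve the bipartition setwise (since the parts differ in size) and act as S_3 × S_5 within it; |Aut| = 720.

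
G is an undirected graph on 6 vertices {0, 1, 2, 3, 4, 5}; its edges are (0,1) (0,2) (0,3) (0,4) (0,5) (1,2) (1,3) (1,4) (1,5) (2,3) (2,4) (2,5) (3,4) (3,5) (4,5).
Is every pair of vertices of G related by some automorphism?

Yes

All 6 vertices are pairwise adjacent: G = K_6. Every bijection on the vertex set is an automorphism of K_6; hence Aut(K_6) ≅ S_6, order 720. Under this action every vertex can be carried to every other, so G is vertex-transitive.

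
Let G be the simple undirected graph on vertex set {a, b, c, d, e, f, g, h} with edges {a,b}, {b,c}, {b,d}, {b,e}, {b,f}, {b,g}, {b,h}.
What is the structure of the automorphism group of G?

Vertex b has degree 7 and every other vertex has degree 1, so G is the star K_{1,7} with centre b. The 7 leaves are pairwise interchangeable while the centre is fixed, giving Aut(G) = S_7.

S_7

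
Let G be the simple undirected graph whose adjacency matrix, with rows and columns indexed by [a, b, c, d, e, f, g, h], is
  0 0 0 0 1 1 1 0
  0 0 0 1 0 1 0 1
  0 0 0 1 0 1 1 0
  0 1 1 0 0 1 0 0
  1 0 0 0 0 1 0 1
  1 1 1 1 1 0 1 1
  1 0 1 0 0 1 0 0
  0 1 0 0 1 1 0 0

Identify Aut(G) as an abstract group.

Vertex f is the unique vertex of degree 7; the remaining 7 vertices each have degree 3 and induce a cycle, so G is the wheel on 8 vertices with hub f. With the hub fixed, the remaining symmetry is that of the rim cycle C_7, giving the dihedral group D_7.

D_7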